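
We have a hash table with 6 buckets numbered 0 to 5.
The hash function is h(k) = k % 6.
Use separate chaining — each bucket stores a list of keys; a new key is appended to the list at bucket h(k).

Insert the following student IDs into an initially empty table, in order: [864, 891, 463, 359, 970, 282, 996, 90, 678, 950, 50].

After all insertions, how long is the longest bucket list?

Insert 864: h=0, bucket 0 empty -> new chain.
Insert 891: h=3, bucket 3 empty -> new chain.
Insert 463: h=1, bucket 1 empty -> new chain.
Insert 359: h=5, bucket 5 empty -> new chain.
Insert 970: h=4, bucket 4 empty -> new chain.
Insert 282: h=0, bucket 0 nonempty -> append to chain.
Insert 996: h=0, bucket 0 nonempty -> append to chain.
Insert 90: h=0, bucket 0 nonempty -> append to chain.
Insert 678: h=0, bucket 0 nonempty -> append to chain.
Insert 950: h=2, bucket 2 empty -> new chain.
Insert 50: h=2, bucket 2 nonempty -> append to chain.
Final buckets:
0: 864 -> 282 -> 996 -> 90 -> 678
1: 463
2: 950 -> 50
3: 891
4: 970
5: 359

5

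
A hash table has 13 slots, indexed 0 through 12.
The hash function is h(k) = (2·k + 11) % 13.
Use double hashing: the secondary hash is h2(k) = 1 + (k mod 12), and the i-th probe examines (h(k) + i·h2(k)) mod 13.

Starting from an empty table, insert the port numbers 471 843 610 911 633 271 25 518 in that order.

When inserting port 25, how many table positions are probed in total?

Insert 471: h=4, slot 4 empty -> index 4.
Insert 843: h=7, slot 7 empty -> index 7.
Insert 610: h=9, slot 9 empty -> index 9.
Insert 911: h=0, slot 0 empty -> index 0.
Insert 633: h=3, slot 3 empty -> index 3.
Insert 271: h=7, h2=8, slot 7 occupied -> index 2.
Insert 25: h=9, h2=2, slot 9 occupied -> index 11.
Insert 518: h=7, h2=3, slot 7 occupied -> index 10.
Table: [911, -, 271, 633, 471, -, -, 843, -, 610, 518, 25, -]

2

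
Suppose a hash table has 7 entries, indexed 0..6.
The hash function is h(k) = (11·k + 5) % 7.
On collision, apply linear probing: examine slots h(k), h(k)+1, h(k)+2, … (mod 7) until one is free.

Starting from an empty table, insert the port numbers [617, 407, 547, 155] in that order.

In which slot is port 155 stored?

5

617 hashes to 2; slot 2 is free -> place at 2.
407 hashes to 2; 2 taken -> place at 3.
547 hashes to 2; 2,3 taken -> place at 4.
155 hashes to 2; 2,3,4 taken -> place at 5.
Table: [—, —, 617, 407, 547, 155, —]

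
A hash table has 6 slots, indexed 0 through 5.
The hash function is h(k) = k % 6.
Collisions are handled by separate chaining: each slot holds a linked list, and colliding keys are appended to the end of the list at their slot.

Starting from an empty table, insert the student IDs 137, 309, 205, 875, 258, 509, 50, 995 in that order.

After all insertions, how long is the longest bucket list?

4

Insert 137: h=5, bucket 5 empty -> new chain.
Insert 309: h=3, bucket 3 empty -> new chain.
Insert 205: h=1, bucket 1 empty -> new chain.
Insert 875: h=5, bucket 5 nonempty -> append to chain.
Insert 258: h=0, bucket 0 empty -> new chain.
Insert 509: h=5, bucket 5 nonempty -> append to chain.
Insert 50: h=2, bucket 2 empty -> new chain.
Insert 995: h=5, bucket 5 nonempty -> append to chain.
Final buckets:
0: 258
1: 205
2: 50
3: 309
4: -
5: 137 -> 875 -> 509 -> 995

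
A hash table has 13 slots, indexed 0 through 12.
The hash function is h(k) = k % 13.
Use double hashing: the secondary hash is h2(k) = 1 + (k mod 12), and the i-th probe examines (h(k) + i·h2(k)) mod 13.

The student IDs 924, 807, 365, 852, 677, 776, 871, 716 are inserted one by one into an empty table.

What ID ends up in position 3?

924 hashes to 1; slot 1 is free → place at 1.
807 hashes to 1, h2=4; 1 taken → place at 5.
365 hashes to 1, h2=6; 1 taken → place at 7.
852 hashes to 7, h2=1; 7 taken → place at 8.
677 hashes to 1, h2=6; 1,7 taken → place at 0.
776 hashes to 9; slot 9 is free → place at 9.
871 hashes to 0, h2=8; 0,8 taken → place at 3.
716 hashes to 1, h2=9; 1 taken → place at 10.
Table: [677, 924, —, 871, —, 807, —, 365, 852, 776, 716, —, —]

871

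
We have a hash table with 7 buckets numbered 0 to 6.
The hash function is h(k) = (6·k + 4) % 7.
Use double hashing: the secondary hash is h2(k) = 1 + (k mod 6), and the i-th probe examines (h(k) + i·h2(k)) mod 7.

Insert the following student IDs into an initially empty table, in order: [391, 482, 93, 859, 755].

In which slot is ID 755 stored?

4

391 hashes to 5; slot 5 is free → place at 5.
482 hashes to 5, h2=3; 5 taken → place at 1.
93 hashes to 2; slot 2 is free → place at 2.
859 hashes to 6; slot 6 is free → place at 6.
755 hashes to 5, h2=6; 5 taken → place at 4.
Table: [_, 482, 93, _, 755, 391, 859]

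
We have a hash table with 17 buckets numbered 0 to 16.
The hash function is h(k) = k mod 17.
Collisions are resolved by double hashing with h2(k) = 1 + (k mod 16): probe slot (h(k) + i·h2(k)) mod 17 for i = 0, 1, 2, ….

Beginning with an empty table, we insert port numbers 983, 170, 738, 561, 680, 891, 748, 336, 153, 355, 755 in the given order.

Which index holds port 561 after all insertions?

Insert 983: h=14, slot 14 empty -> index 14.
Insert 170: h=0, slot 0 empty -> index 0.
Insert 738: h=7, slot 7 empty -> index 7.
Insert 561: h=0, h2=2, slot 0 occupied -> index 2.
Insert 680: h=0, h2=9, slot 0 occupied -> index 9.
Insert 891: h=7, h2=12, slots 7,2,14,9 occupied -> index 4.
Insert 748: h=0, h2=13, slot 0 occupied -> index 13.
Insert 336: h=13, h2=1, slots 13,14 occupied -> index 15.
Insert 153: h=0, h2=10, slot 0 occupied -> index 10.
Insert 355: h=15, h2=4, slots 15,2 occupied -> index 6.
Insert 755: h=7, h2=4, slot 7 occupied -> index 11.
Table: [170, ., 561, ., 891, ., 355, 738, ., 680, 153, 755, ., 748, 983, 336, .]

2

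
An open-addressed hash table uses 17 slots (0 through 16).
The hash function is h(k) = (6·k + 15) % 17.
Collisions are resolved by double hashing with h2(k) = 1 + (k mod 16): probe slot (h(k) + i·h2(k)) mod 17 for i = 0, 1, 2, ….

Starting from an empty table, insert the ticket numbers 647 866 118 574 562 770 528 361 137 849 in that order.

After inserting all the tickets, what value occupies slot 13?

849

647 hashes to 4; slot 4 is free -> place at 4.
866 hashes to 9; slot 9 is free -> place at 9.
118 hashes to 9, h2=7; 9 taken -> place at 16.
574 hashes to 8; slot 8 is free -> place at 8.
562 hashes to 4, h2=3; 4 taken -> place at 7.
770 hashes to 11; slot 11 is free -> place at 11.
528 hashes to 4, h2=1; 4 taken -> place at 5.
361 hashes to 5, h2=10; 5 taken -> place at 15.
137 hashes to 4, h2=10; 4 taken -> place at 14.
849 hashes to 9, h2=2; 9,11 taken -> place at 13.
Table: [-, -, -, -, 647, 528, -, 562, 574, 866, -, 770, -, 849, 137, 361, 118]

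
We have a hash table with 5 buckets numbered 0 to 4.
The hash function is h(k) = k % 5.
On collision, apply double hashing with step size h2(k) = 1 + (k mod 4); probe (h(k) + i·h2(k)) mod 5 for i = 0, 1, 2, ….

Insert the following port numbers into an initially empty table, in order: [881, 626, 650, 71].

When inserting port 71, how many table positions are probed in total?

4

Insert 881: h=1, slot 1 empty => index 1.
Insert 626: h=1, h2=3, slot 1 occupied => index 4.
Insert 650: h=0, slot 0 empty => index 0.
Insert 71: h=1, h2=4, slots 1,0,4 occupied => index 3.
Table: [650, 881, _, 71, 626]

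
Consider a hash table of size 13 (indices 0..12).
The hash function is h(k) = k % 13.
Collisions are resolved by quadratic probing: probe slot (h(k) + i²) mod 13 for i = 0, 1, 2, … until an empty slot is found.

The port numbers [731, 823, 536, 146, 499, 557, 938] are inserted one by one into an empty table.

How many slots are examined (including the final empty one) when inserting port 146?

731 hashes to 3; slot 3 is free → place at 3.
823 hashes to 4; slot 4 is free → place at 4.
536 hashes to 3; 3,4 taken → place at 7.
146 hashes to 3; 3,4,7 taken → place at 12.
499 hashes to 5; slot 5 is free → place at 5.
557 hashes to 11; slot 11 is free → place at 11.
938 hashes to 2; slot 2 is free → place at 2.
Table: [., ., 938, 731, 823, 499, ., 536, ., ., ., 557, 146]

4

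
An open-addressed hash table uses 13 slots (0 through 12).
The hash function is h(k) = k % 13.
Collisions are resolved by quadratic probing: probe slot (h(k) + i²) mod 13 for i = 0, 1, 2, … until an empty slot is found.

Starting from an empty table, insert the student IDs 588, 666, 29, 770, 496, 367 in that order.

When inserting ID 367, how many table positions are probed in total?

5

588: h=3 => slot 3
666: h=3, probe 3,4 => slot 4
29: h=3, probe 3,4,7 => slot 7
770: h=3, probe 3,4,7,12 => slot 12
496: h=2 => slot 2
367: h=3, probe 3,4,7,12,6 => slot 6
Table: [—, —, 496, 588, 666, —, 367, 29, —, —, —, —, 770]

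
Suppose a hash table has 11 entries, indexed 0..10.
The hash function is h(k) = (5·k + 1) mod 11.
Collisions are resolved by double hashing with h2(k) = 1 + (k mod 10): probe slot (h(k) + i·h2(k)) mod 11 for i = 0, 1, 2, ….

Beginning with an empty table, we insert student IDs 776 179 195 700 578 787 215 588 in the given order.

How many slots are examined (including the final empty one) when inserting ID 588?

Insert 776: h=9, slot 9 empty -> index 9.
Insert 179: h=5, slot 5 empty -> index 5.
Insert 195: h=8, slot 8 empty -> index 8.
Insert 700: h=3, slot 3 empty -> index 3.
Insert 578: h=9, h2=9, slot 9 occupied -> index 7.
Insert 787: h=9, h2=8, slot 9 occupied -> index 6.
Insert 215: h=9, h2=6, slot 9 occupied -> index 4.
Insert 588: h=4, h2=9, slot 4 occupied -> index 2.
Table: [—, —, 588, 700, 215, 179, 787, 578, 195, 776, —]

2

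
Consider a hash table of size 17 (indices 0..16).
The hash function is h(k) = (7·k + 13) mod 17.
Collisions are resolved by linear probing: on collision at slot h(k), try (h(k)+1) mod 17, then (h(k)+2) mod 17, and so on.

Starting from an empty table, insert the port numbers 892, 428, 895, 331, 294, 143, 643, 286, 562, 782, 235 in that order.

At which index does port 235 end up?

12

892 hashes to 1; slot 1 is free => place at 1.
428 hashes to 0; slot 0 is free => place at 0.
895 hashes to 5; slot 5 is free => place at 5.
331 hashes to 1; 1 taken => place at 2.
294 hashes to 14; slot 14 is free => place at 14.
143 hashes to 11; slot 11 is free => place at 11.
643 hashes to 9; slot 9 is free => place at 9.
286 hashes to 9; 9 taken => place at 10.
562 hashes to 3; slot 3 is free => place at 3.
782 hashes to 13; slot 13 is free => place at 13.
235 hashes to 9; 9,10,11 taken => place at 12.
Table: [428, 892, 331, 562, -, 895, -, -, -, 643, 286, 143, 235, 782, 294, -, -]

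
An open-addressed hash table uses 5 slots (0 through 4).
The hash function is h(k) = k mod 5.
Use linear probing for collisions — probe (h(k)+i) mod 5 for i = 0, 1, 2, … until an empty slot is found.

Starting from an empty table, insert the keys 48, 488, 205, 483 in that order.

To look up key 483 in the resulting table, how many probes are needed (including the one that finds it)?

48 hashes to 3; slot 3 is free => place at 3.
488 hashes to 3; 3 taken => place at 4.
205 hashes to 0; slot 0 is free => place at 0.
483 hashes to 3; 3,4,0 taken => place at 1.
Table: [205, 483, -, 48, 488]
Lookup 483: h=3, probe 3,4,0,1 → found at 1.

4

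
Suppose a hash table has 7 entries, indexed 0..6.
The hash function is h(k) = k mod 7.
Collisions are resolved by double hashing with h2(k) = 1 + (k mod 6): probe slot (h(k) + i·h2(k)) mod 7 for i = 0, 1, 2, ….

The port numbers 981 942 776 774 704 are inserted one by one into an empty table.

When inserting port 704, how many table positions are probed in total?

Insert 981: h=1, slot 1 empty -> index 1.
Insert 942: h=4, slot 4 empty -> index 4.
Insert 776: h=6, slot 6 empty -> index 6.
Insert 774: h=4, h2=1, slot 4 occupied -> index 5.
Insert 704: h=4, h2=3, slot 4 occupied -> index 0.
Table: [704, 981, ., ., 942, 774, 776]

2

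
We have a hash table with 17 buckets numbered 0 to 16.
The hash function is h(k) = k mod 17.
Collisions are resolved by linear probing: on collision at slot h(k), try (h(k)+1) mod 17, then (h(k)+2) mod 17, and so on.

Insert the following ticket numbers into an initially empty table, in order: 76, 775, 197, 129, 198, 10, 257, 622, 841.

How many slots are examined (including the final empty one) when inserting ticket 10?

5

76 hashes to 8; slot 8 is free => place at 8.
775 hashes to 10; slot 10 is free => place at 10.
197 hashes to 10; 10 taken => place at 11.
129 hashes to 10; 10,11 taken => place at 12.
198 hashes to 11; 11,12 taken => place at 13.
10 hashes to 10; 10,11,12,13 taken => place at 14.
257 hashes to 2; slot 2 is free => place at 2.
622 hashes to 10; 10,11,12,13,14 taken => place at 15.
841 hashes to 8; 8 taken => place at 9.
Table: [., ., 257, ., ., ., ., ., 76, 841, 775, 197, 129, 198, 10, 622, .]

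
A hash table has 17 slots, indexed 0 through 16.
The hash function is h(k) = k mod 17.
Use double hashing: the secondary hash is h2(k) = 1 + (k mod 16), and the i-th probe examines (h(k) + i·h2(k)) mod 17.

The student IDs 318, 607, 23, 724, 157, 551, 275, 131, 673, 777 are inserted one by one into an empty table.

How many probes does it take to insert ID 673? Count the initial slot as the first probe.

3

Insert 318: h=12, slot 12 empty -> index 12.
Insert 607: h=12, h2=16, slot 12 occupied -> index 11.
Insert 23: h=6, slot 6 empty -> index 6.
Insert 724: h=10, slot 10 empty -> index 10.
Insert 157: h=4, slot 4 empty -> index 4.
Insert 551: h=7, slot 7 empty -> index 7.
Insert 275: h=3, slot 3 empty -> index 3.
Insert 131: h=12, h2=4, slot 12 occupied -> index 16.
Insert 673: h=10, h2=2, slots 10,12 occupied -> index 14.
Insert 777: h=12, h2=10, slot 12 occupied -> index 5.
Table: [., ., ., 275, 157, 777, 23, 551, ., ., 724, 607, 318, ., 673, ., 131]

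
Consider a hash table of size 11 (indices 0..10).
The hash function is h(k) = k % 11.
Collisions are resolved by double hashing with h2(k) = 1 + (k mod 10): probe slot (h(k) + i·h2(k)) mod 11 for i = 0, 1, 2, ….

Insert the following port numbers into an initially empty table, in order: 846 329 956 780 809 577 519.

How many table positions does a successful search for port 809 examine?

2

Insert 846: h=10, slot 10 empty => index 10.
Insert 329: h=10, h2=10, slot 10 occupied => index 9.
Insert 956: h=10, h2=7, slot 10 occupied => index 6.
Insert 780: h=10, h2=1, slot 10 occupied => index 0.
Insert 809: h=6, h2=10, slot 6 occupied => index 5.
Insert 577: h=5, h2=8, slot 5 occupied => index 2.
Insert 519: h=2, h2=10, slot 2 occupied => index 1.
Table: [780, 519, 577, _, _, 809, 956, _, _, 329, 846]
Lookup 809: h=6, h2=10, probe 6,5 → found at 5.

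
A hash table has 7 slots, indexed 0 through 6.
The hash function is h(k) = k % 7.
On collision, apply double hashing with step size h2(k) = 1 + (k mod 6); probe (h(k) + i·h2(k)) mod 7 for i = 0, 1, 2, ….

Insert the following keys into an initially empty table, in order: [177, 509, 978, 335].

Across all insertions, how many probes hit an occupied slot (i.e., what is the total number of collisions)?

177 hashes to 2; slot 2 is free => place at 2.
509 hashes to 5; slot 5 is free => place at 5.
978 hashes to 5, h2=1; 5 taken => place at 6.
335 hashes to 6, h2=6; 6,5 taken => place at 4.
Table: [-, -, 177, -, 335, 509, 978]

3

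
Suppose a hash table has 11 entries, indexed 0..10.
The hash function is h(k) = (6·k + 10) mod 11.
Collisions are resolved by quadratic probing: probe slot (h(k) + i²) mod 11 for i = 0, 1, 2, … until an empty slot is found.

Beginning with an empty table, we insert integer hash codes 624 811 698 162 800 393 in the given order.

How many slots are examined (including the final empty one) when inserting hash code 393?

6

624: h=3 → slot 3
811: h=3, probe 3,4 → slot 4
698: h=7 → slot 7
162: h=3, probe 3,4,7,1 → slot 1
800: h=3, probe 3,4,7,1,8 → slot 8
393: h=3, probe 3,4,7,1,8,6 → slot 6
Table: [., 162, ., 624, 811, ., 393, 698, 800, ., .]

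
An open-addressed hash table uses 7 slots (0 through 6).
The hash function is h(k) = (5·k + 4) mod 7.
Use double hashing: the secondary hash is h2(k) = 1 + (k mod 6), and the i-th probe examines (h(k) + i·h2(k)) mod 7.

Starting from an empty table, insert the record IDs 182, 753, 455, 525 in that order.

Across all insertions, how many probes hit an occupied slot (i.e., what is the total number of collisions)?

Insert 182: h=4, slot 4 empty → index 4.
Insert 753: h=3, slot 3 empty → index 3.
Insert 455: h=4, h2=6, slots 4,3 occupied → index 2.
Insert 525: h=4, h2=4, slot 4 occupied → index 1.
Table: [., 525, 455, 753, 182, ., .]

3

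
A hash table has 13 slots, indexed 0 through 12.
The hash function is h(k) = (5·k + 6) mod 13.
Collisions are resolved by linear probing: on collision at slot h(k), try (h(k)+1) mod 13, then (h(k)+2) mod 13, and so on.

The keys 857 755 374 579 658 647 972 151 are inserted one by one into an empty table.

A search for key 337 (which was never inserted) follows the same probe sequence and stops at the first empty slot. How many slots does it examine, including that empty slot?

857: h=1 -> slot 1
755: h=11 -> slot 11
374: h=4 -> slot 4
579: h=2 -> slot 2
658: h=7 -> slot 7
647: h=4, probe 4,5 -> slot 5
972: h=4, probe 4,5,6 -> slot 6
151: h=7, probe 7,8 -> slot 8
Table: [., 857, 579, ., 374, 647, 972, 658, 151, ., ., 755, .]
Lookup 337: h=1, probe 1,2,3 → slot 3 empty, not found.

3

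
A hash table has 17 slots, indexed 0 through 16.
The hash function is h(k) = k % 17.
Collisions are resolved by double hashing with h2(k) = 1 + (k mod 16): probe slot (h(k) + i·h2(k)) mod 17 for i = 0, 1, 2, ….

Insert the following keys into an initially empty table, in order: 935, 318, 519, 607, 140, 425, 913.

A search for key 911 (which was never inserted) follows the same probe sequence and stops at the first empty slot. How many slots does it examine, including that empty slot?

3

935: h=0 => slot 0
318: h=12 => slot 12
519: h=9 => slot 9
607: h=12, h2=16, probe 12,11 => slot 11
140: h=4 => slot 4
425: h=0, h2=10, probe 0,10 => slot 10
913: h=12, h2=2, probe 12,14 => slot 14
Table: [935, _, _, _, 140, _, _, _, _, 519, 425, 607, 318, _, 913, _, _]
Lookup 911: h=10, h2=16, probe 10,9,8 → slot 8 empty, not found.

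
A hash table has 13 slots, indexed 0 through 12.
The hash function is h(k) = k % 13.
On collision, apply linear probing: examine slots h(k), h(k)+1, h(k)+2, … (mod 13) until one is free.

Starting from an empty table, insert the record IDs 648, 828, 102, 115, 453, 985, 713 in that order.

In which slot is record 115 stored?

0

648 hashes to 11; slot 11 is free -> place at 11.
828 hashes to 9; slot 9 is free -> place at 9.
102 hashes to 11; 11 taken -> place at 12.
115 hashes to 11; 11,12 taken -> place at 0.
453 hashes to 11; 11,12,0 taken -> place at 1.
985 hashes to 10; slot 10 is free -> place at 10.
713 hashes to 11; 11,12,0,1 taken -> place at 2.
Table: [115, 453, 713, -, -, -, -, -, -, 828, 985, 648, 102]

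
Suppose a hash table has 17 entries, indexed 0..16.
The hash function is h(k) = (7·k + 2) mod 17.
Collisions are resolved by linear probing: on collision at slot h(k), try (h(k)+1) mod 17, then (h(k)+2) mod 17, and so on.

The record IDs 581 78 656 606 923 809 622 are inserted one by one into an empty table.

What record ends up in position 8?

Insert 581: h=6, slot 6 empty -> index 6.
Insert 78: h=4, slot 4 empty -> index 4.
Insert 656: h=4, slot 4 occupied -> index 5.
Insert 606: h=11, slot 11 empty -> index 11.
Insert 923: h=3, slot 3 empty -> index 3.
Insert 809: h=4, slots 4,5,6 occupied -> index 7.
Insert 622: h=4, slots 4,5,6,7 occupied -> index 8.
Table: [—, —, —, 923, 78, 656, 581, 809, 622, —, —, 606, —, —, —, —, —]

622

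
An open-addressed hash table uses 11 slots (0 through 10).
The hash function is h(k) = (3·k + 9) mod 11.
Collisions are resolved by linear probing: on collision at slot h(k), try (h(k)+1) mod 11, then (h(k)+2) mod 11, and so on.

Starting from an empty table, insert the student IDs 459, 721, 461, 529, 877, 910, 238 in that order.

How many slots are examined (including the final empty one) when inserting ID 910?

Insert 459: h=0, slot 0 empty → index 0.
Insert 721: h=5, slot 5 empty → index 5.
Insert 461: h=6, slot 6 empty → index 6.
Insert 529: h=1, slot 1 empty → index 1.
Insert 877: h=0, slots 0,1 occupied → index 2.
Insert 910: h=0, slots 0,1,2 occupied → index 3.
Insert 238: h=8, slot 8 empty → index 8.
Table: [459, 529, 877, 910, _, 721, 461, _, 238, _, _]

4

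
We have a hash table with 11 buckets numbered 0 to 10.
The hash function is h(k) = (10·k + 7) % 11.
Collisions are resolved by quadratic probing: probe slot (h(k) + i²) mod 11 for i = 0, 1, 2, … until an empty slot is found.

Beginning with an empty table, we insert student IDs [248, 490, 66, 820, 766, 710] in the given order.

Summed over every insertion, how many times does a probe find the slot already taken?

6

248 hashes to 1; slot 1 is free → place at 1.
490 hashes to 1; 1 taken → place at 2.
66 hashes to 7; slot 7 is free → place at 7.
820 hashes to 1; 1,2 taken → place at 5.
766 hashes to 0; slot 0 is free → place at 0.
710 hashes to 1; 1,2,5 taken → place at 10.
Table: [766, 248, 490, —, —, 820, —, 66, —, —, 710]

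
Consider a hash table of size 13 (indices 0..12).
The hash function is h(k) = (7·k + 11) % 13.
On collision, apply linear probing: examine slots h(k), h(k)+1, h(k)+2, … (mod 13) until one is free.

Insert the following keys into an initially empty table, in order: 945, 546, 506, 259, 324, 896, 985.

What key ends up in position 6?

945 hashes to 9; slot 9 is free -> place at 9.
546 hashes to 11; slot 11 is free -> place at 11.
506 hashes to 4; slot 4 is free -> place at 4.
259 hashes to 4; 4 taken -> place at 5.
324 hashes to 4; 4,5 taken -> place at 6.
896 hashes to 4; 4,5,6 taken -> place at 7.
985 hashes to 3; slot 3 is free -> place at 3.
Table: [_, _, _, 985, 506, 259, 324, 896, _, 945, _, 546, _]

324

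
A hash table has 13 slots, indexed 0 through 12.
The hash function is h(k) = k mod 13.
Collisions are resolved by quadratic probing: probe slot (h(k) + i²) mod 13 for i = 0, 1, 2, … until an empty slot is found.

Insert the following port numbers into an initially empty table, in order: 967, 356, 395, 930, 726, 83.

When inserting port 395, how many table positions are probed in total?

3

967 hashes to 5; slot 5 is free -> place at 5.
356 hashes to 5; 5 taken -> place at 6.
395 hashes to 5; 5,6 taken -> place at 9.
930 hashes to 7; slot 7 is free -> place at 7.
726 hashes to 11; slot 11 is free -> place at 11.
83 hashes to 5; 5,6,9 taken -> place at 1.
Table: [., 83, ., ., ., 967, 356, 930, ., 395, ., 726, .]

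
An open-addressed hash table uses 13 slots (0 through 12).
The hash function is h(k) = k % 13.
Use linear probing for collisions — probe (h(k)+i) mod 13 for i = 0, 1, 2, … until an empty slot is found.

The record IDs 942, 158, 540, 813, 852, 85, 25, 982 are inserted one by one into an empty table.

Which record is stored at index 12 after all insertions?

25

942 hashes to 6; slot 6 is free => place at 6.
158 hashes to 2; slot 2 is free => place at 2.
540 hashes to 7; slot 7 is free => place at 7.
813 hashes to 7; 7 taken => place at 8.
852 hashes to 7; 7,8 taken => place at 9.
85 hashes to 7; 7,8,9 taken => place at 10.
25 hashes to 12; slot 12 is free => place at 12.
982 hashes to 7; 7,8,9,10 taken => place at 11.
Table: [∅, ∅, 158, ∅, ∅, ∅, 942, 540, 813, 852, 85, 982, 25]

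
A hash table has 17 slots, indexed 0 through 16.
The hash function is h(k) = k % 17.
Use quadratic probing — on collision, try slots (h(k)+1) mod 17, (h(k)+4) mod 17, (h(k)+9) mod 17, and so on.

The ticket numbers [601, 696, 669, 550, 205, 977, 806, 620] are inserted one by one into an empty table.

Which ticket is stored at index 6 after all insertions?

601

601: h=6 → slot 6
696: h=16 → slot 16
669: h=6, probe 6,7 → slot 7
550: h=6, probe 6,7,10 → slot 10
205: h=1 → slot 1
977: h=8 → slot 8
806: h=7, probe 7,8,11 → slot 11
620: h=8, probe 8,9 → slot 9
Table: [., 205, ., ., ., ., 601, 669, 977, 620, 550, 806, ., ., ., ., 696]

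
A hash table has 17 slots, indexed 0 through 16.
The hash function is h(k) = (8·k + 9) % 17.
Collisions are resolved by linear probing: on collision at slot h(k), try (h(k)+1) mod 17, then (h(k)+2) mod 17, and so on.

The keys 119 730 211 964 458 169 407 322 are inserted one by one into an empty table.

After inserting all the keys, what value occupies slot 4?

Insert 119: h=9, slot 9 empty → index 9.
Insert 730: h=1, slot 1 empty → index 1.
Insert 211: h=14, slot 14 empty → index 14.
Insert 964: h=3, slot 3 empty → index 3.
Insert 458: h=1, slot 1 occupied → index 2.
Insert 169: h=1, slots 1,2,3 occupied → index 4.
Insert 407: h=1, slots 1,2,3,4 occupied → index 5.
Insert 322: h=1, slots 1,2,3,4,5 occupied → index 6.
Table: [-, 730, 458, 964, 169, 407, 322, -, -, 119, -, -, -, -, 211, -, -]

169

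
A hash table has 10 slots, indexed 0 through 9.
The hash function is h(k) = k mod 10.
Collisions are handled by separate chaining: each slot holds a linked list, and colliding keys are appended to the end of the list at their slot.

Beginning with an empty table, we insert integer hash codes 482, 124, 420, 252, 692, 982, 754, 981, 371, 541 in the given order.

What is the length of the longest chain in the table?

Insert 482: h=2, bucket 2 empty -> new chain.
Insert 124: h=4, bucket 4 empty -> new chain.
Insert 420: h=0, bucket 0 empty -> new chain.
Insert 252: h=2, bucket 2 nonempty -> append to chain.
Insert 692: h=2, bucket 2 nonempty -> append to chain.
Insert 982: h=2, bucket 2 nonempty -> append to chain.
Insert 754: h=4, bucket 4 nonempty -> append to chain.
Insert 981: h=1, bucket 1 empty -> new chain.
Insert 371: h=1, bucket 1 nonempty -> append to chain.
Insert 541: h=1, bucket 1 nonempty -> append to chain.
Final buckets:
0: 420
1: 981 -> 371 -> 541
2: 482 -> 252 -> 692 -> 982
3: _
4: 124 -> 754
5: _
6: _
7: _
8: _
9: _

4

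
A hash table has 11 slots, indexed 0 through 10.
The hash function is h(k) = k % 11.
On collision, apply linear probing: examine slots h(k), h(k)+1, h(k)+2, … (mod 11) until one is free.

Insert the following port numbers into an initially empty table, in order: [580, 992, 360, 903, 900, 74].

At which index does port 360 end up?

9

580 hashes to 8; slot 8 is free => place at 8.
992 hashes to 2; slot 2 is free => place at 2.
360 hashes to 8; 8 taken => place at 9.
903 hashes to 1; slot 1 is free => place at 1.
900 hashes to 9; 9 taken => place at 10.
74 hashes to 8; 8,9,10 taken => place at 0.
Table: [74, 903, 992, -, -, -, -, -, 580, 360, 900]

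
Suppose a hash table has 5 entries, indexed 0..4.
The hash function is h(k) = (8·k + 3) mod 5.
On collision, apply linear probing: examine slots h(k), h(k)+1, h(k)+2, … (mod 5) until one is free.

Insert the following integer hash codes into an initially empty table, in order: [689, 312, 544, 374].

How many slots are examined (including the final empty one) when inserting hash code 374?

Insert 689: h=0, slot 0 empty => index 0.
Insert 312: h=4, slot 4 empty => index 4.
Insert 544: h=0, slot 0 occupied => index 1.
Insert 374: h=0, slots 0,1 occupied => index 2.
Table: [689, 544, 374, -, 312]

3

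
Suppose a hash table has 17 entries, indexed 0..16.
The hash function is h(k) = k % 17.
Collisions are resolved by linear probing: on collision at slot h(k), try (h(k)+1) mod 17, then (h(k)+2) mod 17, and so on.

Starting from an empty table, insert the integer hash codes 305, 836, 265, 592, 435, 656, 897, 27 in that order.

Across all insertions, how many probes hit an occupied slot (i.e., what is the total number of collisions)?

8

Insert 305: h=16, slot 16 empty => index 16.
Insert 836: h=3, slot 3 empty => index 3.
Insert 265: h=10, slot 10 empty => index 10.
Insert 592: h=14, slot 14 empty => index 14.
Insert 435: h=10, slot 10 occupied => index 11.
Insert 656: h=10, slots 10,11 occupied => index 12.
Insert 897: h=13, slot 13 empty => index 13.
Insert 27: h=10, slots 10,11,12,13,14 occupied => index 15.
Table: [∅, ∅, ∅, 836, ∅, ∅, ∅, ∅, ∅, ∅, 265, 435, 656, 897, 592, 27, 305]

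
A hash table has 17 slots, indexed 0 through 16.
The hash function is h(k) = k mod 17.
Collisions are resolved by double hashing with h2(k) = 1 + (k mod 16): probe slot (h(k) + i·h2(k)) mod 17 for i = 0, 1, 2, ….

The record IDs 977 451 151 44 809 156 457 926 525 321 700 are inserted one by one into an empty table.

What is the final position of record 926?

Insert 977: h=8, slot 8 empty => index 8.
Insert 451: h=9, slot 9 empty => index 9.
Insert 151: h=15, slot 15 empty => index 15.
Insert 44: h=10, slot 10 empty => index 10.
Insert 809: h=10, h2=10, slot 10 occupied => index 3.
Insert 156: h=3, h2=13, slot 3 occupied => index 16.
Insert 457: h=15, h2=10, slots 15,8 occupied => index 1.
Insert 926: h=8, h2=15, slot 8 occupied => index 6.
Insert 525: h=15, h2=14, slot 15 occupied => index 12.
Insert 321: h=15, h2=2, slot 15 occupied => index 0.
Insert 700: h=3, h2=13, slots 3,16,12,8 occupied => index 4.
Table: [321, 457, ., 809, 700, ., 926, ., 977, 451, 44, ., 525, ., ., 151, 156]

6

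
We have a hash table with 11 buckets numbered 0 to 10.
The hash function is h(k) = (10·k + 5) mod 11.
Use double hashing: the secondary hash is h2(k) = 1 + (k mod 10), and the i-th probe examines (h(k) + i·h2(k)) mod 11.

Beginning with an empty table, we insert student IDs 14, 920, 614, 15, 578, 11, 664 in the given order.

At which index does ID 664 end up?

6

14 hashes to 2; slot 2 is free -> place at 2.
920 hashes to 9; slot 9 is free -> place at 9.
614 hashes to 7; slot 7 is free -> place at 7.
15 hashes to 1; slot 1 is free -> place at 1.
578 hashes to 10; slot 10 is free -> place at 10.
11 hashes to 5; slot 5 is free -> place at 5.
664 hashes to 1, h2=5; 1 taken -> place at 6.
Table: [., 15, 14, ., ., 11, 664, 614, ., 920, 578]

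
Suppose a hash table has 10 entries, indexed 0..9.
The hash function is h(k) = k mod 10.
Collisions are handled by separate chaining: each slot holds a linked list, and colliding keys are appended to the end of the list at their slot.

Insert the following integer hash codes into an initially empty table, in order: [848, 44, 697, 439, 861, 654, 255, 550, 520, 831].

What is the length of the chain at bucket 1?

848 -> bucket 8
44 -> bucket 4
697 -> bucket 7
439 -> bucket 9
861 -> bucket 1
654 -> bucket 4 (collision)
255 -> bucket 5
550 -> bucket 0
520 -> bucket 0 (collision)
831 -> bucket 1 (collision)
Final buckets:
0: 550 -> 520
1: 861 -> 831
2: -
3: -
4: 44 -> 654
5: 255
6: -
7: 697
8: 848
9: 439

2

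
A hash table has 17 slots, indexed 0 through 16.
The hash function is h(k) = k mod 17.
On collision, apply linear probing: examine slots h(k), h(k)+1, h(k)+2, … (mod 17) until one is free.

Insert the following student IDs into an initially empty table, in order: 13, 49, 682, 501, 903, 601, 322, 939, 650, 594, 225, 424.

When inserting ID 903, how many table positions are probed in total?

13 hashes to 13; slot 13 is free => place at 13.
49 hashes to 15; slot 15 is free => place at 15.
682 hashes to 2; slot 2 is free => place at 2.
501 hashes to 8; slot 8 is free => place at 8.
903 hashes to 2; 2 taken => place at 3.
601 hashes to 6; slot 6 is free => place at 6.
322 hashes to 16; slot 16 is free => place at 16.
939 hashes to 4; slot 4 is free => place at 4.
650 hashes to 4; 4 taken => place at 5.
594 hashes to 16; 16 taken => place at 0.
225 hashes to 4; 4,5,6 taken => place at 7.
424 hashes to 16; 16,0 taken => place at 1.
Table: [594, 424, 682, 903, 939, 650, 601, 225, 501, —, —, —, —, 13, —, 49, 322]

2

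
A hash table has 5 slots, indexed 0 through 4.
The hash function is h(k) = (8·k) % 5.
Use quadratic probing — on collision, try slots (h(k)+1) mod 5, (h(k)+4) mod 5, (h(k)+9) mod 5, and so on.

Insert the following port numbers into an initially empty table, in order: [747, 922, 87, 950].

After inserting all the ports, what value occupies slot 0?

747: h=1 -> slot 1
922: h=1, probe 1,2 -> slot 2
87: h=1, probe 1,2,0 -> slot 0
950: h=0, probe 0,1,4 -> slot 4
Table: [87, 747, 922, _, 950]

87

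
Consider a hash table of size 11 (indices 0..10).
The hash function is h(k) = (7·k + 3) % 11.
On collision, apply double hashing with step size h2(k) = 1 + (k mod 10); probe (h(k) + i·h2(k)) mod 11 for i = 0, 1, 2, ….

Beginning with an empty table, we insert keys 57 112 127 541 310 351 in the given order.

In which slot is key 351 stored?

Insert 57: h=6, slot 6 empty -> index 6.
Insert 112: h=6, h2=3, slot 6 occupied -> index 9.
Insert 127: h=1, slot 1 empty -> index 1.
Insert 541: h=6, h2=2, slot 6 occupied -> index 8.
Insert 310: h=6, h2=1, slot 6 occupied -> index 7.
Insert 351: h=7, h2=2, slots 7,9 occupied -> index 0.
Table: [351, 127, ., ., ., ., 57, 310, 541, 112, .]

0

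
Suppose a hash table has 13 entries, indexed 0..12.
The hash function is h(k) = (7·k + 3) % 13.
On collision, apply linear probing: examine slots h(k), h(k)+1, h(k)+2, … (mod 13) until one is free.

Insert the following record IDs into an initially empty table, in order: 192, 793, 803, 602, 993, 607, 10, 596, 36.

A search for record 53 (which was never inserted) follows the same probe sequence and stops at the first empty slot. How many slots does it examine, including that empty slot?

4

Insert 192: h=8, slot 8 empty -> index 8.
Insert 793: h=3, slot 3 empty -> index 3.
Insert 803: h=8, slot 8 occupied -> index 9.
Insert 602: h=5, slot 5 empty -> index 5.
Insert 993: h=12, slot 12 empty -> index 12.
Insert 607: h=1, slot 1 empty -> index 1.
Insert 10: h=8, slots 8,9 occupied -> index 10.
Insert 596: h=2, slot 2 empty -> index 2.
Insert 36: h=8, slots 8,9,10 occupied -> index 11.
Table: [_, 607, 596, 793, _, 602, _, _, 192, 803, 10, 36, 993]
Lookup 53: h=10, probe 10,11,12,0 → slot 0 empty, not found.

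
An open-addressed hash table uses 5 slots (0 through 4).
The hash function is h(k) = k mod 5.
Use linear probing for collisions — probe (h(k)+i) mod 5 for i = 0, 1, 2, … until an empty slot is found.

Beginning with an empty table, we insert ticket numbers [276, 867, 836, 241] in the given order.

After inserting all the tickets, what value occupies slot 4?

241

276: h=1 => slot 1
867: h=2 => slot 2
836: h=1, probe 1,2,3 => slot 3
241: h=1, probe 1,2,3,4 => slot 4
Table: [_, 276, 867, 836, 241]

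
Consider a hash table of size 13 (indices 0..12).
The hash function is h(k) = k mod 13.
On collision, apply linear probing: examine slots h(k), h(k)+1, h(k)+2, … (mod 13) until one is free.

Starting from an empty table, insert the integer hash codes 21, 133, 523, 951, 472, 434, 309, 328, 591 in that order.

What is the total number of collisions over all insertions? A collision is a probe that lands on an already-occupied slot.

10

Insert 21: h=8, slot 8 empty → index 8.
Insert 133: h=3, slot 3 empty → index 3.
Insert 523: h=3, slot 3 occupied → index 4.
Insert 951: h=2, slot 2 empty → index 2.
Insert 472: h=4, slot 4 occupied → index 5.
Insert 434: h=5, slot 5 occupied → index 6.
Insert 309: h=10, slot 10 empty → index 10.
Insert 328: h=3, slots 3,4,5,6 occupied → index 7.
Insert 591: h=6, slots 6,7,8 occupied → index 9.
Table: [-, -, 951, 133, 523, 472, 434, 328, 21, 591, 309, -, -]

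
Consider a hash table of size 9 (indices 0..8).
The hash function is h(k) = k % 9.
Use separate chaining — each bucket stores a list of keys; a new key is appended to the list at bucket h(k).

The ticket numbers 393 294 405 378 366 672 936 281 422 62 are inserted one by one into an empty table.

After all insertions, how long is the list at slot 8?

2

Insert 393: h=6, bucket 6 empty -> new chain.
Insert 294: h=6, bucket 6 nonempty -> append to chain.
Insert 405: h=0, bucket 0 empty -> new chain.
Insert 378: h=0, bucket 0 nonempty -> append to chain.
Insert 366: h=6, bucket 6 nonempty -> append to chain.
Insert 672: h=6, bucket 6 nonempty -> append to chain.
Insert 936: h=0, bucket 0 nonempty -> append to chain.
Insert 281: h=2, bucket 2 empty -> new chain.
Insert 422: h=8, bucket 8 empty -> new chain.
Insert 62: h=8, bucket 8 nonempty -> append to chain.
Final buckets:
0: 405 -> 378 -> 936
1: ∅
2: 281
3: ∅
4: ∅
5: ∅
6: 393 -> 294 -> 366 -> 672
7: ∅
8: 422 -> 62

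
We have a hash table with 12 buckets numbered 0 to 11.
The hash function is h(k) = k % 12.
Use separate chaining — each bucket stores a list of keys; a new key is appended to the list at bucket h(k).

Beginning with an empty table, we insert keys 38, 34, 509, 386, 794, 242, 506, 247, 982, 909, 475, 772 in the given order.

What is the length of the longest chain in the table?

Insert 38: h=2, bucket 2 empty -> new chain.
Insert 34: h=10, bucket 10 empty -> new chain.
Insert 509: h=5, bucket 5 empty -> new chain.
Insert 386: h=2, bucket 2 nonempty -> append to chain.
Insert 794: h=2, bucket 2 nonempty -> append to chain.
Insert 242: h=2, bucket 2 nonempty -> append to chain.
Insert 506: h=2, bucket 2 nonempty -> append to chain.
Insert 247: h=7, bucket 7 empty -> new chain.
Insert 982: h=10, bucket 10 nonempty -> append to chain.
Insert 909: h=9, bucket 9 empty -> new chain.
Insert 475: h=7, bucket 7 nonempty -> append to chain.
Insert 772: h=4, bucket 4 empty -> new chain.
Final buckets:
0: -
1: -
2: 38 -> 386 -> 794 -> 242 -> 506
3: -
4: 772
5: 509
6: -
7: 247 -> 475
8: -
9: 909
10: 34 -> 982
11: -

5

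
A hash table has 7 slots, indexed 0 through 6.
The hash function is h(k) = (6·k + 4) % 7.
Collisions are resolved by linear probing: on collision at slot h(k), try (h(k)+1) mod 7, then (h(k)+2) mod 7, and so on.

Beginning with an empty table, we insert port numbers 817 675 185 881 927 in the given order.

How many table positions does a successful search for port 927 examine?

817 hashes to 6; slot 6 is free → place at 6.
675 hashes to 1; slot 1 is free → place at 1.
185 hashes to 1; 1 taken → place at 2.
881 hashes to 5; slot 5 is free → place at 5.
927 hashes to 1; 1,2 taken → place at 3.
Table: [_, 675, 185, 927, _, 881, 817]
Lookup 927: h=1, probe 1,2,3 → found at 3.

3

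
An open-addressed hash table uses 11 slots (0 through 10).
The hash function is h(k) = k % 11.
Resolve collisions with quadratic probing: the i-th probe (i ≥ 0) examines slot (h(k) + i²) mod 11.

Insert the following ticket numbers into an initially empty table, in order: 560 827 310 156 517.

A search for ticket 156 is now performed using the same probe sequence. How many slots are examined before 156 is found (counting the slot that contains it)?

3

Insert 560: h=10, slot 10 empty → index 10.
Insert 827: h=2, slot 2 empty → index 2.
Insert 310: h=2, slot 2 occupied → index 3.
Insert 156: h=2, slots 2,3 occupied → index 6.
Insert 517: h=0, slot 0 empty → index 0.
Table: [517, _, 827, 310, _, _, 156, _, _, _, 560]
Lookup 156: h=2, probe 2,3,6 → found at 6.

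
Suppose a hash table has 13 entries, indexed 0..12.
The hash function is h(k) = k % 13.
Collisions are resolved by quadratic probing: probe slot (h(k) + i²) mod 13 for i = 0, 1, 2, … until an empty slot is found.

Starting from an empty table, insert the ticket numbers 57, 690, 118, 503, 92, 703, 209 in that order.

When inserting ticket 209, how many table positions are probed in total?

Insert 57: h=5, slot 5 empty => index 5.
Insert 690: h=1, slot 1 empty => index 1.
Insert 118: h=1, slot 1 occupied => index 2.
Insert 503: h=9, slot 9 empty => index 9.
Insert 92: h=1, slots 1,2,5 occupied => index 10.
Insert 703: h=1, slots 1,2,5,10 occupied => index 4.
Insert 209: h=1, slots 1,2,5,10,4 occupied => index 0.
Table: [209, 690, 118, ., 703, 57, ., ., ., 503, 92, ., .]

6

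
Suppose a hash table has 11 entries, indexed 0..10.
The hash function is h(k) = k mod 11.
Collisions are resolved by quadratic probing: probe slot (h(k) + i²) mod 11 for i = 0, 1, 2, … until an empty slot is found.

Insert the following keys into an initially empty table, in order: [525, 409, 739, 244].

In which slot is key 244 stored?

525 hashes to 8; slot 8 is free => place at 8.
409 hashes to 2; slot 2 is free => place at 2.
739 hashes to 2; 2 taken => place at 3.
244 hashes to 2; 2,3 taken => place at 6.
Table: [—, —, 409, 739, —, —, 244, —, 525, —, —]

6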